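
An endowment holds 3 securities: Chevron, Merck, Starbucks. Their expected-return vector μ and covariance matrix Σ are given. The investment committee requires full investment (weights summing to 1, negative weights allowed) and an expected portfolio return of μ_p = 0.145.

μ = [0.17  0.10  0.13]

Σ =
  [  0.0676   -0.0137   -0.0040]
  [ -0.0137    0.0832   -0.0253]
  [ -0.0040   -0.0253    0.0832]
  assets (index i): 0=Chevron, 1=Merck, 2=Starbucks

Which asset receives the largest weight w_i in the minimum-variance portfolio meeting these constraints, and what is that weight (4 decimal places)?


p=Σ⁻¹μ = [3.1618  2.4726  2.4664]
q=Σ⁻¹𝟙 = [20.2557  21.2727  19.4618]
a=μᵀp=1.105396  b=𝟙ᵀp=8.100762  c=𝟙ᵀq=60.990121  D=ac−b²=1.795861
λ₁=(c·0.145−b)/D = (60.990121·0.145−8.100762)/1.795861 = 0.413621
λ₂=(a−b·0.145)/D = (1.105396−8.100762·0.145)/1.795861 = -0.038541
w* = 0.413621·p + -0.038541·q:
  w_0 = 0.413621·3.1618 + -0.038541·20.2557 = 0.5271  (Chevron)
  w_1 = 0.413621·2.4726 + -0.038541·21.2727 = 0.2028  (Merck)
  w_2 = 0.413621·2.4664 + -0.038541·19.4618 = 0.2701  (Starbucks)
Σw_i=1.0000  μᵀw=0.1450
σ²=wᵀΣw=λ₁·μ_p+λ₂ = 0.413621·0.145 + -0.038541 = 0.021434 ≈ 0.0214

Chevron (0.5271)


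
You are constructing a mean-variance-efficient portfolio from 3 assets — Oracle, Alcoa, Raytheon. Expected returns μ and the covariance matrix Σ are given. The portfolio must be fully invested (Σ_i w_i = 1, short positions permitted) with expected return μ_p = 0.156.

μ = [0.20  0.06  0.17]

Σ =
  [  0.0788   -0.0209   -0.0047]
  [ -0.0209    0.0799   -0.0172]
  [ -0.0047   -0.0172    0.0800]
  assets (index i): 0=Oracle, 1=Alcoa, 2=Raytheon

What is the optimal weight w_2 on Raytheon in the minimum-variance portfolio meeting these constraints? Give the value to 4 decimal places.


g=Σ⁻¹μ = [3.2918  2.2135  2.7943]
h=Σ⁻¹𝟙 = [19.4963  21.5503  18.2787]
a=μᵀg=1.266209  b=𝟙ᵀg=8.299665  c=𝟙ᵀh=59.325328  D=ac−b²=6.233844
λ₁=(c·0.156−b)/D = (59.325328·0.156−8.299665)/6.233844 = 0.153210
λ₂=(a−b·0.156)/D = (1.266209−8.299665·0.156)/6.233844 = -0.004578
w* = 0.153210·g + -0.004578·h:
  w_0 = 0.153210·3.2918 + -0.004578·19.4963 = 0.4151  (Oracle)
  w_1 = 0.153210·2.2135 + -0.004578·21.5503 = 0.2405  (Alcoa)
  w_2 = 0.153210·2.7943 + -0.004578·18.2787 = 0.3444  (Raytheon)
Σw_i=1.0000  μᵀw=0.1560
σ²=wᵀΣw=λ₁·μ_p+λ₂ = 0.153210·0.156 + -0.004578 = 0.019323 ≈ 0.0193

0.3444


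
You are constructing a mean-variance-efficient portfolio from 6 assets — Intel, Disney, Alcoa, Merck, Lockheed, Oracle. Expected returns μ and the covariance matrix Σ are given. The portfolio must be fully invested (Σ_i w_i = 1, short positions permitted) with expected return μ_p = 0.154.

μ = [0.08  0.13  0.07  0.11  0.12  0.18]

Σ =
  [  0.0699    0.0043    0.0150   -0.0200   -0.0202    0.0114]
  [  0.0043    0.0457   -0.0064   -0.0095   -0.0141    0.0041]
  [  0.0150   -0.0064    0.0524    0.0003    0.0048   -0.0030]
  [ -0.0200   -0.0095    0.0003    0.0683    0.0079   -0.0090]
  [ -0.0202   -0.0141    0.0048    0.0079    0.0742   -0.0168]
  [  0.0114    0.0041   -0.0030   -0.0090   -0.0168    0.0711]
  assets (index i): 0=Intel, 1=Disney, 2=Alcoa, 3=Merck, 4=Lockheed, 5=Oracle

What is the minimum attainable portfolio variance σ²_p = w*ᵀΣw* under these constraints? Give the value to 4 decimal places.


0.0188

p=Σ⁻¹μ = [1.8521  4.1291  1.1775  2.7628  3.2523  3.1645]
q=Σ⁻¹𝟙 = [20.3258  33.6671  15.9305  24.6758  26.0083  18.8054]
a=μᵀp=2.031162  b=𝟙ᵀp=16.338232  c=𝟙ᵀq=139.412937  D=ac−b²=16.232387
λ₁=(c·0.154−b)/D = (139.412937·0.154−16.338232)/16.232387 = 0.316119
λ₂=(a−b·0.154)/D = (2.031162−16.338232·0.154)/16.232387 = -0.029874
w* = 0.316119·p + -0.029874·q:
  w_0 = 0.316119·1.8521 + -0.029874·20.3258 = -0.0217  (Intel)
  w_1 = 0.316119·4.1291 + -0.029874·33.6671 = 0.2995  (Disney)
  w_2 = 0.316119·1.1775 + -0.029874·15.9305 = -0.1037  (Alcoa)
  w_3 = 0.316119·2.7628 + -0.029874·24.6758 = 0.1362  (Merck)
  w_4 = 0.316119·3.2523 + -0.029874·26.0083 = 0.2511  (Lockheed)
  w_5 = 0.316119·3.1645 + -0.029874·18.8054 = 0.4386  (Oracle)
Σw_i=1.0000  μᵀw=0.1540
σ²=wᵀΣw=λ₁·μ_p+λ₂ = 0.316119·0.154 + -0.029874 = 0.018808 ≈ 0.0188


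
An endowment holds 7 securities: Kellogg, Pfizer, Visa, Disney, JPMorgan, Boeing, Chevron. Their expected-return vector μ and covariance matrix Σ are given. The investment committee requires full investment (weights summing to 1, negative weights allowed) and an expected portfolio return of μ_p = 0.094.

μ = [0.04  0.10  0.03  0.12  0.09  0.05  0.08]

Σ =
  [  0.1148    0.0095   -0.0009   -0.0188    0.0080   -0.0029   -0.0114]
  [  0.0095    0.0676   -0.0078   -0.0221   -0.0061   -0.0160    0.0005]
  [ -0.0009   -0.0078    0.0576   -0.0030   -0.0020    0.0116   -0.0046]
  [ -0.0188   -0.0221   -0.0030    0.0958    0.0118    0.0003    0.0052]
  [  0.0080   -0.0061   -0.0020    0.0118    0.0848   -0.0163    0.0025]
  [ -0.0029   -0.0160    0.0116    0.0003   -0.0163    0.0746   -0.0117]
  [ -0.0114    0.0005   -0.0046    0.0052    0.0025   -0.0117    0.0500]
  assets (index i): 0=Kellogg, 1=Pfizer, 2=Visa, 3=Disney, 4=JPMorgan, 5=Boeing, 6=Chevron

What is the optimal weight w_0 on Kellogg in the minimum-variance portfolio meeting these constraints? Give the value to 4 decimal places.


0.0104

g=Σ⁻¹μ = [0.5732  2.5493  0.8239  1.7165  1.2367  1.6777  1.9332]
h=Σ⁻¹𝟙 = [11.5599  27.6496  19.9777  16.3348  14.7186  24.1268  27.4080]
a=μᵀg=0.858403  b=𝟙ᵀg=10.510530  c=𝟙ᵀh=141.775577  D=ac−b²=11.229320
λ₁=(c·0.094−b)/D = (141.775577·0.094−10.510530)/11.229320 = 0.250805
λ₂=(a−b·0.094)/D = (0.858403−10.510530·0.094)/11.229320 = -0.011540
w* = 0.250805·g + -0.011540·h:
  w_0 = 0.250805·0.5732 + -0.011540·11.5599 = 0.0104  (Kellogg)
  w_1 = 0.250805·2.5493 + -0.011540·27.6496 = 0.3203  (Pfizer)
  w_2 = 0.250805·0.8239 + -0.011540·19.9777 = -0.0239  (Visa)
  w_3 = 0.250805·1.7165 + -0.011540·16.3348 = 0.2420  (Disney)
  w_4 = 0.250805·1.2367 + -0.011540·14.7186 = 0.1403  (JPMorgan)
  w_5 = 0.250805·1.6777 + -0.011540·24.1268 = 0.1424  (Boeing)
  w_6 = 0.250805·1.9332 + -0.011540·27.4080 = 0.1686  (Chevron)
Σw_i=1.0000  μᵀw=0.0940
σ²=wᵀΣw=λ₁·μ_p+λ₂ = 0.250805·0.094 + -0.011540 = 0.012036 ≈ 0.0120


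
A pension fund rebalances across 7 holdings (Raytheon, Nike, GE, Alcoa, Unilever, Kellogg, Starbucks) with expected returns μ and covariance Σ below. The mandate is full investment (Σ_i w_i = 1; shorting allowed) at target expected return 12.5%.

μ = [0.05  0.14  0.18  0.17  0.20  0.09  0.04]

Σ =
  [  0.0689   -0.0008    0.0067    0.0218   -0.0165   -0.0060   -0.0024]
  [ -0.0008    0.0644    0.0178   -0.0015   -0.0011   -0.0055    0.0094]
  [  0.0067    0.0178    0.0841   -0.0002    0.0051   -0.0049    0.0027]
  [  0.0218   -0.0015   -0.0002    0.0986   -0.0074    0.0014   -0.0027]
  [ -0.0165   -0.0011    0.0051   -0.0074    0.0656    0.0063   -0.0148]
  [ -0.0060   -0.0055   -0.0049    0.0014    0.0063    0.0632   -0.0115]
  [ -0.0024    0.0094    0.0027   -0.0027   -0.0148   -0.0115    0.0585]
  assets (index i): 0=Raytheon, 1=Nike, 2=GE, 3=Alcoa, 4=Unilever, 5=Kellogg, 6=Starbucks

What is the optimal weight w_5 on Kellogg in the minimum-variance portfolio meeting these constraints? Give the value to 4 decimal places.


g=Σ⁻¹μ = [1.1168  1.7717  1.5022  1.8057  3.6711  1.7084  1.7235]
h=Σ⁻¹𝟙 = [20.1873  12.5551  6.5391  8.1688  24.8579  21.5012  26.4956]
a=μᵀg=1.838148  b=𝟙ᵀg=13.299326  c=𝟙ᵀh=120.305005  D=ac−b²=44.266280
λ₁=(c·0.125−b)/D = (120.305005·0.125−13.299326)/44.266280 = 0.039280
λ₂=(a−b·0.125)/D = (1.838148−13.299326·0.125)/44.266280 = 0.003970
w* = 0.039280·g + 0.003970·h:
  w_0 = 0.039280·1.1168 + 0.003970·20.1873 = 0.1240  (Raytheon)
  w_1 = 0.039280·1.7717 + 0.003970·12.5551 = 0.1194  (Nike)
  w_2 = 0.039280·1.5022 + 0.003970·6.5391 = 0.0850  (GE)
  w_3 = 0.039280·1.8057 + 0.003970·8.1688 = 0.1034  (Alcoa)
  w_4 = 0.039280·3.6711 + 0.003970·24.8579 = 0.2429  (Unilever)
  w_5 = 0.039280·1.7084 + 0.003970·21.5012 = 0.1525  (Kellogg)
  w_6 = 0.039280·1.7235 + 0.003970·26.4956 = 0.1729  (Starbucks)
Σw_i=1.0000  μᵀw=0.1250
σ²=wᵀΣw=λ₁·μ_p+λ₂ = 0.039280·0.125 + 0.003970 = 0.008880 ≈ 0.0089

0.1525


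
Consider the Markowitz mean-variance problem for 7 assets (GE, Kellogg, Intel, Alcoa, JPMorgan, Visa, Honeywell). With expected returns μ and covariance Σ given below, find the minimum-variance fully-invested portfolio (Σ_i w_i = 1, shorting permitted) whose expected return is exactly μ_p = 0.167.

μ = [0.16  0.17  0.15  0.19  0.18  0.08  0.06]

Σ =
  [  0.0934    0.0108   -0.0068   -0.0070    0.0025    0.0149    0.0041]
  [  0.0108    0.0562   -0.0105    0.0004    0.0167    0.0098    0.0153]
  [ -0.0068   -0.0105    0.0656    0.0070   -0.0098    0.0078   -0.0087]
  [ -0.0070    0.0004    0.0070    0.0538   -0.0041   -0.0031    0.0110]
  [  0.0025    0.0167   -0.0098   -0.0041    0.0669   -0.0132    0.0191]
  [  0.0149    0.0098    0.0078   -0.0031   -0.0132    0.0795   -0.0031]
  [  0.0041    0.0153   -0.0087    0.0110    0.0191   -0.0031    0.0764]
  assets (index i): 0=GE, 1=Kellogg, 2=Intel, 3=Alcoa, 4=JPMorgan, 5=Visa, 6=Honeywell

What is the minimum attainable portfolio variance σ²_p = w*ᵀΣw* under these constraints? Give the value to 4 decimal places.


0.0119

x=Σ⁻¹μ = [1.7581  2.3366  2.7004  3.8184  3.0318  0.7470  -0.7468]
y=Σ⁻¹𝟙 = [9.6114  10.6959  17.9243  18.0116  16.0772  11.3183  6.3190]
a=μᵀx=2.369753  b=𝟙ᵀx=13.645476  c=𝟙ᵀy=89.957699  D=ac−b²=26.978456
λ₁=(c·0.167−b)/D = (89.957699·0.167−13.645476)/26.978456 = 0.051058
λ₂=(a−b·0.167)/D = (2.369753−13.645476·0.167)/26.978456 = 0.003372
w* = 0.051058·x + 0.003372·y:
  w_0 = 0.051058·1.7581 + 0.003372·9.6114 = 0.1222  (GE)
  w_1 = 0.051058·2.3366 + 0.003372·10.6959 = 0.1554  (Kellogg)
  w_2 = 0.051058·2.7004 + 0.003372·17.9243 = 0.1983  (Intel)
  w_3 = 0.051058·3.8184 + 0.003372·18.0116 = 0.2557  (Alcoa)
  w_4 = 0.051058·3.0318 + 0.003372·16.0772 = 0.2090  (JPMorgan)
  w_5 = 0.051058·0.7470 + 0.003372·11.3183 = 0.0763  (Visa)
  w_6 = 0.051058·-0.7468 + 0.003372·6.3190 = -0.0168  (Honeywell)
Σw_i=1.0000  μᵀw=0.1670
σ²=wᵀΣw=λ₁·μ_p+λ₂ = 0.051058·0.167 + 0.003372 = 0.011898 ≈ 0.0119


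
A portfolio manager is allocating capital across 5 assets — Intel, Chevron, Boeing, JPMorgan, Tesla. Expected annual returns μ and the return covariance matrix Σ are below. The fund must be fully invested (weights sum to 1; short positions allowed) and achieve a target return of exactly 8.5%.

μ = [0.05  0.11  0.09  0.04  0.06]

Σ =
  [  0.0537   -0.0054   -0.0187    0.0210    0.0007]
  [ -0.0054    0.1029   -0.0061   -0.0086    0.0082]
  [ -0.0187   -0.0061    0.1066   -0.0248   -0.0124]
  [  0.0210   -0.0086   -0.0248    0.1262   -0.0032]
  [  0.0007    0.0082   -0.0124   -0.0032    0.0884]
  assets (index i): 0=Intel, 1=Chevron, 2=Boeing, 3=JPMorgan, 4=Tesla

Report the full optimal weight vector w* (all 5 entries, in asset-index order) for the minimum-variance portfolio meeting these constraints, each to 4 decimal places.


p=Σ⁻¹μ = [1.3286  1.1960  1.3415  0.4603  0.7621]
q=Σ⁻¹𝟙 = [22.2850  11.6352  17.4884  8.7705  12.8271]
a=μᵀp=0.382864  b=𝟙ᵀp=5.088529  c=𝟙ᵀq=73.006247  D=ac−b²=2.058369
λ₁=(c·0.085−b)/D = (73.006247·0.085−5.088529)/2.058369 = 0.542664
λ₂=(a−b·0.085)/D = (0.382864−5.088529·0.085)/2.058369 = -0.024126
w* = 0.542664·p + -0.024126·q:
  w_0 = 0.542664·1.3286 + -0.024126·22.2850 = 0.1833  (Intel)
  w_1 = 0.542664·1.1960 + -0.024126·11.6352 = 0.3683  (Chevron)
  w_2 = 0.542664·1.3415 + -0.024126·17.4884 = 0.3061  (Boeing)
  w_3 = 0.542664·0.4603 + -0.024126·8.7705 = 0.0382  (JPMorgan)
  w_4 = 0.542664·0.7621 + -0.024126·12.8271 = 0.1041  (Tesla)
Σw_i=1.0000  μᵀw=0.0850
σ²=wᵀΣw=λ₁·μ_p+λ₂ = 0.542664·0.085 + -0.024126 = 0.022000 ≈ 0.0220

0.1833  0.3683  0.3061  0.0382  0.1041


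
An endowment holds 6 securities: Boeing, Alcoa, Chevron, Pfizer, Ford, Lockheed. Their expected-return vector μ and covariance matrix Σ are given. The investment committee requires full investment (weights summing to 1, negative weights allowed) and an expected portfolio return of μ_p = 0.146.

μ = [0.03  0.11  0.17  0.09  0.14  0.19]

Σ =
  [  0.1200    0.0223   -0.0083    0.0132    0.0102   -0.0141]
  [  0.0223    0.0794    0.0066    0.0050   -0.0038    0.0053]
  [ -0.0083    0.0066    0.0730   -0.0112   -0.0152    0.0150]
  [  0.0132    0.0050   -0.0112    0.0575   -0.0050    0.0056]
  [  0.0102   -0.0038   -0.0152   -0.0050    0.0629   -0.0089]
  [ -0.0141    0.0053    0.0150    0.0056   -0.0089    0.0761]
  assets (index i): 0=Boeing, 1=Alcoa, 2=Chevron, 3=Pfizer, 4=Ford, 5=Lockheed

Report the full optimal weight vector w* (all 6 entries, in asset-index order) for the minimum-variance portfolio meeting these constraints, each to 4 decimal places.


x=Σ⁻¹μ = [-0.0279  1.0474  2.8429  2.1291  3.4476  2.1048]
y=Σ⁻¹𝟙 = [5.1305  8.6748  19.2110  20.1681  23.3855  10.9512]
a=μᵀx=1.671861  b=𝟙ᵀx=11.543846  c=𝟙ᵀy=87.521167  D=ac−b²=13.062842
λ₁=(c·0.146−b)/D = (87.521167·0.146−11.543846)/13.062842 = 0.094485
λ₂=(a−b·0.146)/D = (1.671861−11.543846·0.146)/13.062842 = -0.001037
w* = 0.094485·x + -0.001037·y:
  w_0 = 0.094485·-0.0279 + -0.001037·5.1305 = -0.0080  (Boeing)
  w_1 = 0.094485·1.0474 + -0.001037·8.6748 = 0.0900  (Alcoa)
  w_2 = 0.094485·2.8429 + -0.001037·19.2110 = 0.2487  (Chevron)
  w_3 = 0.094485·2.1291 + -0.001037·20.1681 = 0.1803  (Pfizer)
  w_4 = 0.094485·3.4476 + -0.001037·23.3855 = 0.3015  (Ford)
  w_5 = 0.094485·2.1048 + -0.001037·10.9512 = 0.1875  (Lockheed)
Σw_i=1.0000  μᵀw=0.1460
σ²=wᵀΣw=λ₁·μ_p+λ₂ = 0.094485·0.146 + -0.001037 = 0.012758 ≈ 0.0128

-0.0080  0.0900  0.2487  0.1803  0.3015  0.1875


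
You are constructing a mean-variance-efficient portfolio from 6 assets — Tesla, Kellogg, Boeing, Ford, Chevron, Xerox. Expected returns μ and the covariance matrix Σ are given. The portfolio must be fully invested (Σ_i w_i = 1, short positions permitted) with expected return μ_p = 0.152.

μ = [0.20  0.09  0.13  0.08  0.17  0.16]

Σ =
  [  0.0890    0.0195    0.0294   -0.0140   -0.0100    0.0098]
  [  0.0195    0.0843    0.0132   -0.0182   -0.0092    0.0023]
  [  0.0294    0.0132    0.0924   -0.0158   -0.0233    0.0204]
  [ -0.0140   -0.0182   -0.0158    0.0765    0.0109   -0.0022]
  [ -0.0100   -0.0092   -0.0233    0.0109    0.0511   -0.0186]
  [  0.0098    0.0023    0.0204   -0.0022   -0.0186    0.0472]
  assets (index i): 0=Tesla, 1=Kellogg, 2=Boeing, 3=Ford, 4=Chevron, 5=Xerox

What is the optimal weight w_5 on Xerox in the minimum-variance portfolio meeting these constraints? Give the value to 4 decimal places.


0.2828

x=Σ⁻¹μ = [1.8922  1.2163  1.2931  1.2332  5.9884  4.7961]
y=Σ⁻¹𝟙 = [7.4878  14.9172  11.8240  16.1096  36.1561  28.7933]
a=μᵀx=2.540094  b=𝟙ᵀx=16.419453  c=𝟙ᵀy=115.287954  D=ac−b²=23.243773
λ₁=(c·0.152−b)/D = (115.287954·0.152−16.419453)/23.243773 = 0.047510
λ₂=(a−b·0.152)/D = (2.540094−16.419453·0.152)/23.243773 = 0.001907
w* = 0.047510·x + 0.001907·y:
  w_0 = 0.047510·1.8922 + 0.001907·7.4878 = 0.1042  (Tesla)
  w_1 = 0.047510·1.2163 + 0.001907·14.9172 = 0.0862  (Kellogg)
  w_2 = 0.047510·1.2931 + 0.001907·11.8240 = 0.0840  (Boeing)
  w_3 = 0.047510·1.2332 + 0.001907·16.1096 = 0.0893  (Ford)
  w_4 = 0.047510·5.9884 + 0.001907·36.1561 = 0.3535  (Chevron)
  w_5 = 0.047510·4.7961 + 0.001907·28.7933 = 0.2828  (Xerox)
Σw_i=1.0000  μᵀw=0.1520
σ²=wᵀΣw=λ₁·μ_p+λ₂ = 0.047510·0.152 + 0.001907 = 0.009129 ≈ 0.0091


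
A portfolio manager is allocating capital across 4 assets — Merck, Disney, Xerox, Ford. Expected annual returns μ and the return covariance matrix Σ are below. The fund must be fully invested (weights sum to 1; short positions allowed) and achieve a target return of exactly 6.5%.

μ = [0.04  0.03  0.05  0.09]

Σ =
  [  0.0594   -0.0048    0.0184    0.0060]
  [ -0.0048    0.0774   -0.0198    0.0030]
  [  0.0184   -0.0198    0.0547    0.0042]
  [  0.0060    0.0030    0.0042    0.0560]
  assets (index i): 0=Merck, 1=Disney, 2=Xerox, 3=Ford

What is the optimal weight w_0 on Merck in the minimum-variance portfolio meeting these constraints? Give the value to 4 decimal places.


p=Σ⁻¹μ = [0.2880  0.5822  0.9146  1.4765]
q=Σ⁻¹𝟙 = [10.6087  18.1954  20.2066  14.2303]
a=μᵀp=0.207599  b=𝟙ᵀp=3.261261  c=𝟙ᵀq=63.240903  D=ac−b²=2.492951
λ₁=(c·0.065−b)/D = (63.240903·0.065−3.261261)/2.492951 = 0.340720
λ₂=(a−b·0.065)/D = (0.207599−3.261261·0.065)/2.492951 = -0.001758
w* = 0.340720·p + -0.001758·q:
  w_0 = 0.340720·0.2880 + -0.001758·10.6087 = 0.0795  (Merck)
  w_1 = 0.340720·0.5822 + -0.001758·18.1954 = 0.1664  (Disney)
  w_2 = 0.340720·0.9146 + -0.001758·20.2066 = 0.2761  (Xerox)
  w_3 = 0.340720·1.4765 + -0.001758·14.2303 = 0.4781  (Ford)
Σw_i=1.0000  μᵀw=0.0650
σ²=wᵀΣw=λ₁·μ_p+λ₂ = 0.340720·0.065 + -0.001758 = 0.020389 ≈ 0.0204

0.0795


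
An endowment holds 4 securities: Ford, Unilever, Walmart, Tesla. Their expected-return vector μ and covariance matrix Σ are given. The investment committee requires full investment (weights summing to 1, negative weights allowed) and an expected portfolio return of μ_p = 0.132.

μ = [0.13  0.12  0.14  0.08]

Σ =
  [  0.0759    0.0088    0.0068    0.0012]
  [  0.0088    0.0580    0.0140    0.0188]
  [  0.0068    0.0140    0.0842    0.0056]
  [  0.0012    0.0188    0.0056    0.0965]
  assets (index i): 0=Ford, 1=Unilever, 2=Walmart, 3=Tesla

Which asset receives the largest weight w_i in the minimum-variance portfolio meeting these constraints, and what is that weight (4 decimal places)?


x=Σ⁻¹μ = [1.4290  1.3910  1.2850  0.4657]
y=Σ⁻¹𝟙 = [11.0018  11.0287  8.6504  7.5753]
a=μᵀx=0.569854  b=𝟙ᵀx=4.570753  c=𝟙ᵀy=38.256159  D=ac−b²=0.908653
λ₁=(c·0.132−b)/D = (38.256159·0.132−4.570753)/0.908653 = 0.527220
λ₂=(a−b·0.132)/D = (0.569854−4.570753·0.132)/0.908653 = -0.036851
w* = 0.527220·x + -0.036851·y:
  w_0 = 0.527220·1.4290 + -0.036851·11.0018 = 0.3480  (Ford)
  w_1 = 0.527220·1.3910 + -0.036851·11.0287 = 0.3270  (Unilever)
  w_2 = 0.527220·1.2850 + -0.036851·8.6504 = 0.3587  (Walmart)
  w_3 = 0.527220·0.4657 + -0.036851·7.5753 = -0.0336  (Tesla)
Σw_i=1.0000  μᵀw=0.1320
σ²=wᵀΣw=λ₁·μ_p+λ₂ = 0.527220·0.132 + -0.036851 = 0.032742 ≈ 0.0327

Walmart (0.3587)


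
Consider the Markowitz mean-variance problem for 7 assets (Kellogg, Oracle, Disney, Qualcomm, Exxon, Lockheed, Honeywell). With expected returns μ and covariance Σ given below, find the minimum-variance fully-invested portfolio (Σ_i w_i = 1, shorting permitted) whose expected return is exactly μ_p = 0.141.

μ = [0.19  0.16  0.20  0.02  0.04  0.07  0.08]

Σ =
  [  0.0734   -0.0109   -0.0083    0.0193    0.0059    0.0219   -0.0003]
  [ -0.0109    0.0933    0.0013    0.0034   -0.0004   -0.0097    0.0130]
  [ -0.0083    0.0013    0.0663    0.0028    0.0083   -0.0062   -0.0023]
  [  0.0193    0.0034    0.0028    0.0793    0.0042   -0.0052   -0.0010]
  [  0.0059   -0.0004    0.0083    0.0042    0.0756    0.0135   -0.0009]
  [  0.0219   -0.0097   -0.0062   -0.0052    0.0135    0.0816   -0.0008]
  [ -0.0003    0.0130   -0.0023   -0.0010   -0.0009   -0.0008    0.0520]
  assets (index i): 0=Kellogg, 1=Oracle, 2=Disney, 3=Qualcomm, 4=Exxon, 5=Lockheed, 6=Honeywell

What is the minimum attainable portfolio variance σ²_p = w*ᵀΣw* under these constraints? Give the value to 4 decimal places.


p=Σ⁻¹μ = [3.3501  1.9601  3.5289  -0.7199  -0.1350  0.4482  1.2146]
q=Σ⁻¹𝟙 = [10.4961  10.0679  16.4339  9.5706  8.3235  11.2927  18.0031]
a=μᵀp=1.764655  b=𝟙ᵀp=9.646981  c=𝟙ᵀq=84.187707  D=ac−b²=55.498016
λ₁=(c·0.141−b)/D = (84.187707·0.141−9.646981)/55.498016 = 0.040064
λ₂=(a−b·0.141)/D = (1.764655−9.646981·0.141)/55.498016 = 0.007287
w* = 0.040064·p + 0.007287·q:
  w_0 = 0.040064·3.3501 + 0.007287·10.4961 = 0.2107  (Kellogg)
  w_1 = 0.040064·1.9601 + 0.007287·10.0679 = 0.1519  (Oracle)
  w_2 = 0.040064·3.5289 + 0.007287·16.4339 = 0.2611  (Disney)
  w_3 = 0.040064·-0.7199 + 0.007287·9.5706 = 0.0409  (Qualcomm)
  w_4 = 0.040064·-0.1350 + 0.007287·8.3235 = 0.0552  (Exxon)
  w_5 = 0.040064·0.4482 + 0.007287·11.2927 = 0.1003  (Lockheed)
  w_6 = 0.040064·1.2146 + 0.007287·18.0031 = 0.1799  (Honeywell)
Σw_i=1.0000  μᵀw=0.1410
σ²=wᵀΣw=λ₁·μ_p+λ₂ = 0.040064·0.141 + 0.007287 = 0.012936 ≈ 0.0129

0.0129


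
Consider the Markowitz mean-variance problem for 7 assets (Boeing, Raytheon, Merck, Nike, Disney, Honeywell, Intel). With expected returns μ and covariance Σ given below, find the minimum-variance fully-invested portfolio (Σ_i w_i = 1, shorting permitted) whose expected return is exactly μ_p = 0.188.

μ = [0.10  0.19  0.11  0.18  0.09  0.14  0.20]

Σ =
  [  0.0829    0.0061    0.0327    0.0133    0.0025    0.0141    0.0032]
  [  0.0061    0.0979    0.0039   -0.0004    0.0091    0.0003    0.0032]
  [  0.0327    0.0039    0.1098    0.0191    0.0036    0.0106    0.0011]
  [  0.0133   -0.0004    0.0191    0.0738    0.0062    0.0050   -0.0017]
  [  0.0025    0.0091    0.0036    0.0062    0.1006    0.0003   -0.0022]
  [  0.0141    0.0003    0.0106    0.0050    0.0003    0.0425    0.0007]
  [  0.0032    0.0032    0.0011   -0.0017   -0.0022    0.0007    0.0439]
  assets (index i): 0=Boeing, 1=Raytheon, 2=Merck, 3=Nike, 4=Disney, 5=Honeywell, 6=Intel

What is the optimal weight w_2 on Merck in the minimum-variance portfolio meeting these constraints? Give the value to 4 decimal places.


u=Σ⁻¹μ = [-0.0559  1.7251  0.2178  2.2518  0.6832  2.9023  4.5038]
v=Σ⁻¹𝟙 = [3.9664  8.2701  3.4079  10.4458  8.7578  19.6466  22.3318]
a=μᵀu=2.120042  b=𝟙ᵀu=12.228147  c=𝟙ᵀv=76.826297  D=ac−b²=13.347416
λ₁=(c·0.188−b)/D = (76.826297·0.188−12.228147)/13.347416 = 0.165965
λ₂=(a−b·0.188)/D = (2.120042−12.228147·0.188)/13.347416 = -0.013400
w* = 0.165965·u + -0.013400·v:
  w_0 = 0.165965·-0.0559 + -0.013400·3.9664 = -0.0624  (Boeing)
  w_1 = 0.165965·1.7251 + -0.013400·8.2701 = 0.1755  (Raytheon)
  w_2 = 0.165965·0.2178 + -0.013400·3.4079 = -0.0095  (Merck)
  w_3 = 0.165965·2.2518 + -0.013400·10.4458 = 0.2338  (Nike)
  w_4 = 0.165965·0.6832 + -0.013400·8.7578 = -0.0040  (Disney)
  w_5 = 0.165965·2.9023 + -0.013400·19.6466 = 0.2184  (Honeywell)
  w_6 = 0.165965·4.5038 + -0.013400·22.3318 = 0.4482  (Intel)
Σw_i=1.0000  μᵀw=0.1880
σ²=wᵀΣw=λ₁·μ_p+λ₂ = 0.165965·0.188 + -0.013400 = 0.017802 ≈ 0.0178

-0.0095


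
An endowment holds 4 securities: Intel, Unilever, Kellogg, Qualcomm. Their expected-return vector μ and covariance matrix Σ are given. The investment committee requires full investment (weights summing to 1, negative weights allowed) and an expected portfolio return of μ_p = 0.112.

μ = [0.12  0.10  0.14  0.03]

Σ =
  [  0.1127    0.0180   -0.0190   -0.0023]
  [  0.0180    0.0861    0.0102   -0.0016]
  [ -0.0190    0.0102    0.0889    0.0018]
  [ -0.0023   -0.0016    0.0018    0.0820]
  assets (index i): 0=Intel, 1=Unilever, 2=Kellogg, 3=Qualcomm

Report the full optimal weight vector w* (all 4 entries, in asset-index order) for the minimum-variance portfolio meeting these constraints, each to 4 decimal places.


p=Σ⁻¹μ = [1.2570  0.6976  1.7558  0.3762]
q=Σ⁻¹𝟙 = [9.8393  8.3487  12.1432  12.3674]
a=μᵀp=0.477705  b=𝟙ᵀp=4.086652  c=𝟙ᵀq=42.698598  D=ac−b²=3.696619
λ₁=(c·0.112−b)/D = (42.698598·0.112−4.086652)/3.696619 = 0.188170
λ₂=(a−b·0.112)/D = (0.477705−4.086652·0.112)/3.696619 = 0.005410
w* = 0.188170·p + 0.005410·q:
  w_0 = 0.188170·1.2570 + 0.005410·9.8393 = 0.2898  (Intel)
  w_1 = 0.188170·0.6976 + 0.005410·8.3487 = 0.1764  (Unilever)
  w_2 = 0.188170·1.7558 + 0.005410·12.1432 = 0.3961  (Kellogg)
  w_3 = 0.188170·0.3762 + 0.005410·12.3674 = 0.1377  (Qualcomm)
Σw_i=1.0000  μᵀw=0.1120
σ²=wᵀΣw=λ₁·μ_p+λ₂ = 0.188170·0.112 + 0.005410 = 0.026485 ≈ 0.0265

0.2898  0.1764  0.3961  0.1377


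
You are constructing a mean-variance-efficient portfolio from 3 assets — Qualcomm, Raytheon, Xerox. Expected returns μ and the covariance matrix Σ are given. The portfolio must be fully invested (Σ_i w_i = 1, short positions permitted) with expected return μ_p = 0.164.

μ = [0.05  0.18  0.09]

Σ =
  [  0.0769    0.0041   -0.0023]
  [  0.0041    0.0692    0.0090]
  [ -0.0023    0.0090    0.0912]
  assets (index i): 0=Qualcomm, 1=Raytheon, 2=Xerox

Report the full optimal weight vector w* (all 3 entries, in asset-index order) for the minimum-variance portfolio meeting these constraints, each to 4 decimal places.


g=Σ⁻¹μ = [0.5411  2.4707  0.7567]
h=Σ⁻¹𝟙 = [12.6441  12.3932  10.0608]
a=μᵀg=0.539879  b=𝟙ᵀg=3.768456  c=𝟙ᵀh=35.098063  D=ac−b²=4.747441
λ₁=(c·0.164−b)/D = (35.098063·0.164−3.768456)/4.747441 = 0.418673
λ₂=(a−b·0.164)/D = (0.539879−3.768456·0.164)/4.747441 = -0.016461
w* = 0.418673·g + -0.016461·h:
  w_0 = 0.418673·0.5411 + -0.016461·12.6441 = 0.0184  (Qualcomm)
  w_1 = 0.418673·2.4707 + -0.016461·12.3932 = 0.8304  (Raytheon)
  w_2 = 0.418673·0.7567 + -0.016461·10.0608 = 0.1512  (Xerox)
Σw_i=1.0000  μᵀw=0.1640
σ²=wᵀΣw=λ₁·μ_p+λ₂ = 0.418673·0.164 + -0.016461 = 0.052201 ≈ 0.0522

0.0184  0.8304  0.1512


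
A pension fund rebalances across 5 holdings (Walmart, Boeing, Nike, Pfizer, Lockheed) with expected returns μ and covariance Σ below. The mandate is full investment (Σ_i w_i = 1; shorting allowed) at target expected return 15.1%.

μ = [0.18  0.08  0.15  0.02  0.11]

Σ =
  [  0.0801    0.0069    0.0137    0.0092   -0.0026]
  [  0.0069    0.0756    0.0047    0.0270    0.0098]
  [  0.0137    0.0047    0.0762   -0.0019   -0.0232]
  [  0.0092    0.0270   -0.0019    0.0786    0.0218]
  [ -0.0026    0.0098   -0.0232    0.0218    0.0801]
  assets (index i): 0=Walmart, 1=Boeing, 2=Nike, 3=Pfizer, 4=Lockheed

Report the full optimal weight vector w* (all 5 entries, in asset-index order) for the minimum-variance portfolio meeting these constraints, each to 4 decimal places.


0.2999  0.1181  0.3466  -0.1076  0.3430

u=Σ⁻¹μ = [1.9657  0.7357  2.2213  -0.7860  2.2044]
v=Σ⁻¹𝟙 = [9.0195  7.5994  15.7201  5.2868  14.9617]
a=μᵀu=0.972635  b=𝟙ᵀu=6.340996  c=𝟙ᵀv=52.587444  D=ac−b²=10.940161
λ₁=(c·0.151−b)/D = (52.587444·0.151−6.340996)/10.940161 = 0.146223
λ₂=(a−b·0.151)/D = (0.972635−6.340996·0.151)/10.940161 = 0.001384
w* = 0.146223·u + 0.001384·v:
  w_0 = 0.146223·1.9657 + 0.001384·9.0195 = 0.2999  (Walmart)
  w_1 = 0.146223·0.7357 + 0.001384·7.5994 = 0.1181  (Boeing)
  w_2 = 0.146223·2.2213 + 0.001384·15.7201 = 0.3466  (Nike)
  w_3 = 0.146223·-0.7860 + 0.001384·5.2868 = -0.1076  (Pfizer)
  w_4 = 0.146223·2.2044 + 0.001384·14.9617 = 0.3430  (Lockheed)
Σw_i=1.0000  μᵀw=0.1510
σ²=wᵀΣw=λ₁·μ_p+λ₂ = 0.146223·0.151 + 0.001384 = 0.023464 ≈ 0.0235


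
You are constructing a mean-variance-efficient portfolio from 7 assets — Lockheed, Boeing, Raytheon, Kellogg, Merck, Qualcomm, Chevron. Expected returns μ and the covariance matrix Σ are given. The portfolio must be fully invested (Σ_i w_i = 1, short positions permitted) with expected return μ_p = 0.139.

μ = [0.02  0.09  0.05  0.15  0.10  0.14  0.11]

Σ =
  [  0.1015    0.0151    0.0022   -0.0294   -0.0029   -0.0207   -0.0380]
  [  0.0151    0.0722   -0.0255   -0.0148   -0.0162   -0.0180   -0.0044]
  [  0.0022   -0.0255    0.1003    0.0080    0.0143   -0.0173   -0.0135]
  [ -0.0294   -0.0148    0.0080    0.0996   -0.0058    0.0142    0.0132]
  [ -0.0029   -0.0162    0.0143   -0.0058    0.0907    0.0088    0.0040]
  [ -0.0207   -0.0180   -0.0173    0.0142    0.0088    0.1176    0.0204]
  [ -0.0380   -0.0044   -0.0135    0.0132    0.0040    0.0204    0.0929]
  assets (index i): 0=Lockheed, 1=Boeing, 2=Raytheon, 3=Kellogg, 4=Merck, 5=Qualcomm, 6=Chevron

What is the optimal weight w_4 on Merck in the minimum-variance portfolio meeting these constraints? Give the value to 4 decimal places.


0.2100

g=Σ⁻¹μ = [1.1416  2.5358  1.2046  1.8243  1.3238  1.4083  1.3207]
h=Σ⁻¹𝟙 = [19.1936  26.1704  17.7404  14.8171  12.4705  12.8307  16.9730]
a=μᵀg=1.059757  b=𝟙ᵀg=10.759168  c=𝟙ᵀh=120.195701  D=ac−b²=11.618567
λ₁=(c·0.139−b)/D = (120.195701·0.139−10.759168)/11.618567 = 0.511942
λ₂=(a−b·0.139)/D = (1.059757−10.759168·0.139)/11.618567 = -0.037506
w* = 0.511942·g + -0.037506·h:
  w_0 = 0.511942·1.1416 + -0.037506·19.1936 = -0.1354  (Lockheed)
  w_1 = 0.511942·2.5358 + -0.037506·26.1704 = 0.3166  (Boeing)
  w_2 = 0.511942·1.2046 + -0.037506·17.7404 = -0.0487  (Raytheon)
  w_3 = 0.511942·1.8243 + -0.037506·14.8171 = 0.3782  (Kellogg)
  w_4 = 0.511942·1.3238 + -0.037506·12.4705 = 0.2100  (Merck)
  w_5 = 0.511942·1.4083 + -0.037506·12.8307 = 0.2397  (Qualcomm)
  w_6 = 0.511942·1.3207 + -0.037506·16.9730 = 0.0395  (Chevron)
Σw_i=1.0000  μᵀw=0.1390
σ²=wᵀΣw=λ₁·μ_p+λ₂ = 0.511942·0.139 + -0.037506 = 0.033654 ≈ 0.0337


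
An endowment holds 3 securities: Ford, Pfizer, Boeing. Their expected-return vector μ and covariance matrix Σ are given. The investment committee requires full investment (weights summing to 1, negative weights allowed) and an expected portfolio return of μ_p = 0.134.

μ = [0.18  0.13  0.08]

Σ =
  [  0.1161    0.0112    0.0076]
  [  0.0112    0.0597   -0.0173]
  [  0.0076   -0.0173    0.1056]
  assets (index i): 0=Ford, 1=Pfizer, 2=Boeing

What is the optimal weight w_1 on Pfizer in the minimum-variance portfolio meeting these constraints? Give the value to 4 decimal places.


0.4907

g=Σ⁻¹μ = [1.2667  2.2393  1.0333]
h=Σ⁻¹𝟙 = [5.9677  19.1602  12.1791]
a=μᵀg=0.601785  b=𝟙ᵀg=4.539329  c=𝟙ᵀh=37.306945  D=ac−b²=1.845267
λ₁=(c·0.134−b)/D = (37.306945·0.134−4.539329)/1.845267 = 0.249179
λ₂=(a−b·0.134)/D = (0.601785−4.539329·0.134)/1.845267 = -0.003514
w* = 0.249179·g + -0.003514·h:
  w_0 = 0.249179·1.2667 + -0.003514·5.9677 = 0.2947  (Ford)
  w_1 = 0.249179·2.2393 + -0.003514·19.1602 = 0.4907  (Pfizer)
  w_2 = 0.249179·1.0333 + -0.003514·12.1791 = 0.2147  (Boeing)
Σw_i=1.0000  μᵀw=0.1340
σ²=wᵀΣw=λ₁·μ_p+λ₂ = 0.249179·0.134 + -0.003514 = 0.029876 ≈ 0.0299


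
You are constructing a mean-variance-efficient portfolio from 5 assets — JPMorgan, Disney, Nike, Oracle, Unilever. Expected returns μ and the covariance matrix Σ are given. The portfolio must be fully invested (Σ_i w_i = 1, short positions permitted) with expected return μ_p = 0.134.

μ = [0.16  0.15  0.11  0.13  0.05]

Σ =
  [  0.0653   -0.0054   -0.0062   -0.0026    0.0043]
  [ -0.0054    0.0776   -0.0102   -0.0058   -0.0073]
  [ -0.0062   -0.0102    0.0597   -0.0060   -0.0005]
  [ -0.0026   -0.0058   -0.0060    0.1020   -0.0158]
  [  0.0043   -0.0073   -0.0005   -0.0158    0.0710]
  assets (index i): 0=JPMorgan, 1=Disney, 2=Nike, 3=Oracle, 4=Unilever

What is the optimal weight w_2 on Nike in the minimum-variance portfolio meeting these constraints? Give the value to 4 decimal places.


g=Σ⁻¹μ = [2.9386  2.7645  2.8179  1.8653  1.2454]
h=Σ⁻¹𝟙 = [18.6519  20.2602  23.8870  15.7344  18.7077]
a=μᵀg=1.499586  b=𝟙ᵀg=11.631771  c=𝟙ᵀh=97.241242  D=ac−b²=10.523525
λ₁=(c·0.134−b)/D = (97.241242·0.134−11.631771)/10.523525 = 0.132898
λ₂=(a−b·0.134)/D = (1.499586−11.631771·0.134)/10.523525 = -0.005613
w* = 0.132898·g + -0.005613·h:
  w_0 = 0.132898·2.9386 + -0.005613·18.6519 = 0.2858  (JPMorgan)
  w_1 = 0.132898·2.7645 + -0.005613·20.2602 = 0.2537  (Disney)
  w_2 = 0.132898·2.8179 + -0.005613·23.8870 = 0.2404  (Nike)
  w_3 = 0.132898·1.8653 + -0.005613·15.7344 = 0.1596  (Oracle)
  w_4 = 0.132898·1.2454 + -0.005613·18.7077 = 0.0605  (Unilever)
Σw_i=1.0000  μᵀw=0.1340
σ²=wᵀΣw=λ₁·μ_p+λ₂ = 0.132898·0.134 + -0.005613 = 0.012195 ≈ 0.0122

0.2404


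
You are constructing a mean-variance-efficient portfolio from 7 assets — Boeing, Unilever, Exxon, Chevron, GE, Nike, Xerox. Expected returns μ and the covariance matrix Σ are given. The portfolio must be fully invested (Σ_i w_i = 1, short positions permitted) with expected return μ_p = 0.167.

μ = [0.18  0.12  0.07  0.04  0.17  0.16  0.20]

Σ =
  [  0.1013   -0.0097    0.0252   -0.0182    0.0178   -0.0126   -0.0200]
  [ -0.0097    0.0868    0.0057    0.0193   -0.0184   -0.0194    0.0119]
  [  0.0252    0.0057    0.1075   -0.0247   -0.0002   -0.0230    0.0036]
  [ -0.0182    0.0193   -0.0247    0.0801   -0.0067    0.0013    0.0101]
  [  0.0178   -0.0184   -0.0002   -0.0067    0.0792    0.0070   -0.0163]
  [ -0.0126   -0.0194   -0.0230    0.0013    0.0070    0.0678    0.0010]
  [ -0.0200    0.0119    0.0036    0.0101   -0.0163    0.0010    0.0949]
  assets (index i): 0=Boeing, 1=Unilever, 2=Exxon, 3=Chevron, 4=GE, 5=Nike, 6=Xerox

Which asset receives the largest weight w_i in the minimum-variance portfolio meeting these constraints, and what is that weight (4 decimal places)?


x=Σ⁻¹μ = [2.4381  2.4237  0.7237  0.5105  2.4404  3.4516  2.6184]
y=Σ⁻¹𝟙 = [13.4356  15.7171  13.7126  15.3676  14.8088  24.4015  11.5288]
a=μᵀx=2.291605  b=𝟙ᵀx=14.606547  c=𝟙ᵀy=108.972075  D=ac−b²=36.369693
λ₁=(c·0.167−b)/D = (108.972075·0.167−14.606547)/36.369693 = 0.098758
λ₂=(a−b·0.167)/D = (2.291605−14.606547·0.167)/36.369693 = -0.004061
w* = 0.098758·x + -0.004061·y:
  w_0 = 0.098758·2.4381 + -0.004061·13.4356 = 0.1862  (Boeing)
  w_1 = 0.098758·2.4237 + -0.004061·15.7171 = 0.1755  (Unilever)
  w_2 = 0.098758·0.7237 + -0.004061·13.7126 = 0.0158  (Exxon)
  w_3 = 0.098758·0.5105 + -0.004061·15.3676 = -0.0120  (Chevron)
  w_4 = 0.098758·2.4404 + -0.004061·14.8088 = 0.1809  (GE)
  w_5 = 0.098758·3.4516 + -0.004061·24.4015 = 0.2418  (Nike)
  w_6 = 0.098758·2.6184 + -0.004061·11.5288 = 0.2118  (Xerox)
Σw_i=1.0000  μᵀw=0.1670
σ²=wᵀΣw=λ₁·μ_p+λ₂ = 0.098758·0.167 + -0.004061 = 0.012432 ≈ 0.0124

Nike (0.2418)


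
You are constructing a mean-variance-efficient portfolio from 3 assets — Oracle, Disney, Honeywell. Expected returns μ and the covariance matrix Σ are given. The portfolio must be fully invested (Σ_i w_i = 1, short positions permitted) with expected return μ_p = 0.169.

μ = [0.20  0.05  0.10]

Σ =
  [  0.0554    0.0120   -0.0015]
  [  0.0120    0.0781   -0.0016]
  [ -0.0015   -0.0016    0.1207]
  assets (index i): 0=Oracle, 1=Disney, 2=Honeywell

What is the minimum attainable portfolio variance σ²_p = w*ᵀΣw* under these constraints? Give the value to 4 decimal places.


0.0353

p=Σ⁻¹μ = [3.6114  0.1032  0.8747]
q=Σ⁻¹𝟙 = [16.0050  10.5216  8.6234]
a=μᵀp=0.814923  b=𝟙ᵀp=4.589414  c=𝟙ᵀq=35.149967  D=ac−b²=7.581796
λ₁=(c·0.169−b)/D = (35.149967·0.169−4.589414)/7.581796 = 0.178181
λ₂=(a−b·0.169)/D = (0.814923−4.589414·0.169)/7.581796 = 0.005185
w* = 0.178181·p + 0.005185·q:
  w_0 = 0.178181·3.6114 + 0.005185·16.0050 = 0.7265  (Oracle)
  w_1 = 0.178181·0.1032 + 0.005185·10.5216 = 0.0729  (Disney)
  w_2 = 0.178181·0.8747 + 0.005185·8.6234 = 0.2006  (Honeywell)
Σw_i=1.0000  μᵀw=0.1690
σ²=wᵀΣw=λ₁·μ_p+λ₂ = 0.178181·0.169 + 0.005185 = 0.035298 ≈ 0.0353


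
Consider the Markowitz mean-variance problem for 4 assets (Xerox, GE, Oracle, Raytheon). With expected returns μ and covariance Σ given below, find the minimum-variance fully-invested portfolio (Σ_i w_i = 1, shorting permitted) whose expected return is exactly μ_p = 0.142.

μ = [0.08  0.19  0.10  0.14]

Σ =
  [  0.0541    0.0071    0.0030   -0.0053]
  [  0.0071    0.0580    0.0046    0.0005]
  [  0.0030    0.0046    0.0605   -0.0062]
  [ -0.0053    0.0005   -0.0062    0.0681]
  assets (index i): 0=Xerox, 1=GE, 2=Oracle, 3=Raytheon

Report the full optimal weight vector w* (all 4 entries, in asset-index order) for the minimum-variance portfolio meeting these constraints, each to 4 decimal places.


u=Σ⁻¹μ = [1.2218  2.9799  1.5988  2.2746]
v=Σ⁻¹𝟙 = [17.4916  13.6483  16.4110  17.4395]
a=μᵀu=1.142248  b=𝟙ᵀu=8.075129  c=𝟙ᵀv=64.990366  D=ac−b²=9.027423
λ₁=(c·0.142−b)/D = (64.990366·0.142−8.075129)/9.027423 = 0.127778
λ₂=(a−b·0.142)/D = (1.142248−8.075129·0.142)/9.027423 = -0.000490
w* = 0.127778·u + -0.000490·v:
  w_0 = 0.127778·1.2218 + -0.000490·17.4916 = 0.1476  (Xerox)
  w_1 = 0.127778·2.9799 + -0.000490·13.6483 = 0.3741  (GE)
  w_2 = 0.127778·1.5988 + -0.000490·16.4110 = 0.1963  (Oracle)
  w_3 = 0.127778·2.2746 + -0.000490·17.4395 = 0.2821  (Raytheon)
Σw_i=1.0000  μᵀw=0.1420
σ²=wᵀΣw=λ₁·μ_p+λ₂ = 0.127778·0.142 + -0.000490 = 0.017655 ≈ 0.0177

0.1476  0.3741  0.1963  0.2821


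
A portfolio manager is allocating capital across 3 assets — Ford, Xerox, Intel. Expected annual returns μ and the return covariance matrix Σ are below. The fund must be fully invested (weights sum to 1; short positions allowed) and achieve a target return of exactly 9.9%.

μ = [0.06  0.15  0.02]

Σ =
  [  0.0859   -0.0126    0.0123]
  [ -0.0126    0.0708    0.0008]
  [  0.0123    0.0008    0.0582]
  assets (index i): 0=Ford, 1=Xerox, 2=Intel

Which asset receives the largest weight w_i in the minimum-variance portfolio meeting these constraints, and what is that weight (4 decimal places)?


g=Σ⁻¹μ = [1.0220  2.2994  0.0960]
h=Σ⁻¹𝟙 = [11.9333  16.0849  14.4391]
a=μᵀg=0.408159  b=𝟙ᵀg=3.417507  c=𝟙ᵀh=42.457193  D=ac−b²=5.649921
λ₁=(c·0.099−b)/D = (42.457193·0.099−3.417507)/5.649921 = 0.139074
λ₂=(a−b·0.099)/D = (0.408159−3.417507·0.099)/5.649921 = 0.012359
w* = 0.139074·g + 0.012359·h:
  w_0 = 0.139074·1.0220 + 0.012359·11.9333 = 0.2896  (Ford)
  w_1 = 0.139074·2.2994 + 0.012359·16.0849 = 0.5186  (Xerox)
  w_2 = 0.139074·0.0960 + 0.012359·14.4391 = 0.1918  (Intel)
Σw_i=1.0000  μᵀw=0.0990
σ²=wᵀΣw=λ₁·μ_p+λ₂ = 0.139074·0.099 + 0.012359 = 0.026127 ≈ 0.0261

Xerox (0.5186)


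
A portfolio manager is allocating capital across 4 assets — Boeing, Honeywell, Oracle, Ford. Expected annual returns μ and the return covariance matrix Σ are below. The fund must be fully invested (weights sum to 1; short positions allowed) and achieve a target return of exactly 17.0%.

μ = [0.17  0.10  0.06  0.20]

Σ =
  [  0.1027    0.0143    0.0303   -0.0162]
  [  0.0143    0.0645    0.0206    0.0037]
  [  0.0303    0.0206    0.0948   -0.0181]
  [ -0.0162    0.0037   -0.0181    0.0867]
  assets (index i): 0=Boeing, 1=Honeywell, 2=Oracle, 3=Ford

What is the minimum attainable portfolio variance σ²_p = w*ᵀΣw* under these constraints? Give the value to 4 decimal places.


g=Σ⁻¹μ = [1.8509  0.8685  0.3666  2.6921]
h=Σ⁻¹𝟙 = [8.0816  10.1717  8.5016  14.3848]
a=μᵀg=0.961919  b=𝟙ᵀg=5.778109  c=𝟙ᵀh=41.139796  D=ac−b²=6.186587
λ₁=(c·0.170−b)/D = (41.139796·0.170−5.778109)/6.186587 = 0.196499
λ₂=(a−b·0.170)/D = (0.961919−5.778109·0.170)/6.186587 = -0.003291
w* = 0.196499·g + -0.003291·h:
  w_0 = 0.196499·1.8509 + -0.003291·8.0816 = 0.3371  (Boeing)
  w_1 = 0.196499·0.8685 + -0.003291·10.1717 = 0.1372  (Honeywell)
  w_2 = 0.196499·0.3666 + -0.003291·8.5016 = 0.0441  (Oracle)
  w_3 = 0.196499·2.6921 + -0.003291·14.3848 = 0.4817  (Ford)
Σw_i=1.0000  μᵀw=0.1700
σ²=wᵀΣw=λ₁·μ_p+λ₂ = 0.196499·0.170 + -0.003291 = 0.030114 ≈ 0.0301

0.0301


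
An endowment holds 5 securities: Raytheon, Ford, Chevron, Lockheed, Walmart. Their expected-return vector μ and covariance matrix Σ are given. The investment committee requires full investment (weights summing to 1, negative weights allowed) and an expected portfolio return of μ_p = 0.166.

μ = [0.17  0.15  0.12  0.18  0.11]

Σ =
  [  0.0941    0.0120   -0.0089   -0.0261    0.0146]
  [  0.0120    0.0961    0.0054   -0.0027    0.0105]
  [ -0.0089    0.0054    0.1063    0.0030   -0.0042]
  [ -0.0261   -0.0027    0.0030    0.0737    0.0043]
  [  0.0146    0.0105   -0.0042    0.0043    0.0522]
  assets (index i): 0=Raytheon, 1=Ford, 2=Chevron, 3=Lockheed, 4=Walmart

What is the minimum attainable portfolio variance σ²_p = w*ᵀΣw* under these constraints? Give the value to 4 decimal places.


g=Σ⁻¹μ = [2.5279  1.1592  1.2287  3.2719  0.9964]
h=Σ⁻¹𝟙 = [13.4297  7.1863  10.2030  17.3939  13.3435]
a=μᵀg=1.449605  b=𝟙ᵀg=9.184051  c=𝟙ᵀh=61.556444  D=ac−b²=4.885718
λ₁=(c·0.166−b)/D = (61.556444·0.166−9.184051)/4.885718 = 0.211702
λ₂=(a−b·0.166)/D = (1.449605−9.184051·0.166)/4.885718 = -0.015340
w* = 0.211702·g + -0.015340·h:
  w_0 = 0.211702·2.5279 + -0.015340·13.4297 = 0.3291  (Raytheon)
  w_1 = 0.211702·1.1592 + -0.015340·7.1863 = 0.1352  (Ford)
  w_2 = 0.211702·1.2287 + -0.015340·10.2030 = 0.1036  (Chevron)
  w_3 = 0.211702·3.2719 + -0.015340·17.3939 = 0.4258  (Lockheed)
  w_4 = 0.211702·0.9964 + -0.015340·13.3435 = 0.0063  (Walmart)
Σw_i=1.0000  μᵀw=0.1660
σ²=wᵀΣw=λ₁·μ_p+λ₂ = 0.211702·0.166 + -0.015340 = 0.019802 ≈ 0.0198

0.0198
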